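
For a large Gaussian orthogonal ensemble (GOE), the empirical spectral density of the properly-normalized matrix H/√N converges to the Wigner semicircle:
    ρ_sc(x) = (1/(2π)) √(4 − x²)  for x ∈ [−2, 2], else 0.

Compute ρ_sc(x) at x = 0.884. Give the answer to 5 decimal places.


ρ_sc(x) = (1/(2π)) √(4 − x²). With x = 0.884:
  4 − x² = 4 − (0.884)² = 4 − 0.781456 = 3.218544.
  √(4 − x²) = 1.794030.
  1/(2π) = 0.159155.
  ρ_sc(0.884) = 0.159155 · 1.794030 = 0.285529.

Rounded to 5 decimal places: ρ_sc(0.884) ≈ 0.28553.


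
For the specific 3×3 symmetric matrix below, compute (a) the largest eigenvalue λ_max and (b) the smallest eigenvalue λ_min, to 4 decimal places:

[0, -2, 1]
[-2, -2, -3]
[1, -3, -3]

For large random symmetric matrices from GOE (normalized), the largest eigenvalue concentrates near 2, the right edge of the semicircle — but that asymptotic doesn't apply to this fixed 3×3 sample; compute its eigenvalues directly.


Since M is real symmetric, all three eigenvalues are real; they are the roots of det(λI − M) = λ³ − (tr M) λ² + s λ − det M, where s is the sum of the principal 2×2 minors.
tr M = 0 + (-2) + (-3) = -5.
s = (0·(-2) − (-2)²) + (0·(-3) − 1²) + ((-2)·(-3) − (-3)²) = -4 + (-1) + (-3) = -8.
det M (expand along row 1) = 0·(-3) − (-2)·9 + 1·8 = 26.
Characteristic polynomial: λ³ + 5λ² − 8λ − 26 = 0.
Substitute λ = y + (tr M)/3 = y − 1.666667 to remove the quadratic term: y³ + p·y + q = 0 with p = s − (tr M)²/3 = -16.333333 and q = −2(tr M)³/27 + (tr M)·s/3 − det M = -3.407407.
Three real roots ⇒ use the trigonometric (Viète) form: r = 2√(−p/3) = 4.666667, φ = arccos(3q/(p·r)) = arccos(0.134111) = 1.436280 rad.
y_k = r·cos(φ/3 − 2πk/3) for k = 0, 1, 2 gives y = 4.141978, -0.209177, -3.932801.
λ_k = y_k − 1.666667 gives λ = 2.4753, -1.8758, -5.5995 (check: the sum is -5.0000 = tr M).

Hence λ_max = 2.4753 and λ_min = -5.5995.


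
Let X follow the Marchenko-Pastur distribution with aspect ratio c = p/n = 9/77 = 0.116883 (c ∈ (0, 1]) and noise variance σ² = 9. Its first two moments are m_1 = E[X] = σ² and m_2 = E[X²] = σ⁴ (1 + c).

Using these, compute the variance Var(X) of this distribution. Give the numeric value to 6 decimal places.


m_1 = E[X] = σ² = 9, so m_1² = 81.
m_2 = E[X²] = σ⁴ (1 + c) = 81 · (1 + 0.116883) = 81 · 1.116883 = 90.467532.
(Note m_2 − m_1² simplifies to c · σ⁴ = 0.116883 · 81.)

Var(X) = m_2 − m_1² = 90.467532 − 81 = 9.467532.


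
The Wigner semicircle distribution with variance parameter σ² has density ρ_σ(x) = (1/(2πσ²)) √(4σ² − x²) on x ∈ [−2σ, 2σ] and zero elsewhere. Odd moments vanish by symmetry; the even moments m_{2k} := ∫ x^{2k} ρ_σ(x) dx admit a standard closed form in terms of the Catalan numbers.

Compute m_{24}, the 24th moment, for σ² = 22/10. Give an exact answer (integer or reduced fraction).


By the scaled semicircle moment identity, m_{2k} = σ^{2k} · C_k with k = 12.
C_12 = (1/(k+1)) · C(2k, k) = (1/13) · C(24, 12) = (1/13) · 2704156 = 208012.
σ^{2k} = (σ²)^k = (22/10)^12 = 3138428376721/244140625.

Therefore m_{24} = σ^{24} · C_12 = (3138428376721/244140625) · 208012 = 652830763498488652/244140625.


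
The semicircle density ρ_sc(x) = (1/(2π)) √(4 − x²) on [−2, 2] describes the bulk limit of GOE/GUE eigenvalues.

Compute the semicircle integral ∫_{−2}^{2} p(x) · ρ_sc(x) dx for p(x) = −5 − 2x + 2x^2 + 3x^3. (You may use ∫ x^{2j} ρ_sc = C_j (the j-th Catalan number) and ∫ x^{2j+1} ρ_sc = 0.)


Write p(x) = Σ a_i x^i, split into monomials and integrate each against ρ_sc separately.
Using ∫ x^{2j} ρ_sc = C_j = (1/(j+1)) C(2j, j) (Catalan numbers) and ∫ x^{2j+1} ρ_sc = 0 (odd monomials vanish by symmetry):
  i = 0 (even): a_0 · C_{0} = -5 · 1 = -5
  i = 1 (odd): ∫ x^1 ρ_sc = 0 (vanishes)
  i = 2 (even): a_2 · C_{1} = 2 · 1 = 2
  i = 3 (odd): ∫ x^3 ρ_sc = 0 (vanishes)

Summing the contributions: ∫_{−2}^{2} p(x) ρ_sc(x) dx = (-5) + 2 = -3.


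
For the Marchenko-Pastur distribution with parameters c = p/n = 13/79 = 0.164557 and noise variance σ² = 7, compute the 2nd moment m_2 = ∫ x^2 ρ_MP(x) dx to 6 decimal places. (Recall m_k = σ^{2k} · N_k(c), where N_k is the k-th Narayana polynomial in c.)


E[X²] = σ⁴ (1 + c) (second MP moment). With σ² = 7 (so σ⁴ = 49) and c = 13/79 = 0.164557: E[X²] = 49 · (1 + 0.164557) = 49 · 1.164557.

So E[X^2] = 57.063291.


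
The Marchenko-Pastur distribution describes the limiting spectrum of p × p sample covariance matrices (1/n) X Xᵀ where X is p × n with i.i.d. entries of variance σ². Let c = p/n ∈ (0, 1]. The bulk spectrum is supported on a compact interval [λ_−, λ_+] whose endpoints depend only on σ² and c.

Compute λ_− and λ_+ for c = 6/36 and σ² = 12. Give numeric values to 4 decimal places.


c = 6/36 = 0.166667; √c = 0.408248.
λ_− = σ² (1 − √c)² = 12 · (1 − 0.408248)² = 12 · (0.591752)² = 4.202041.
λ_+ = σ² (1 + √c)² = 12 · (1 + 0.408248)² = 12 · (1.408248)² = 23.797959.

Rounded to 4 decimal places: λ_− ≈ 4.2020, λ_+ ≈ 23.7980.


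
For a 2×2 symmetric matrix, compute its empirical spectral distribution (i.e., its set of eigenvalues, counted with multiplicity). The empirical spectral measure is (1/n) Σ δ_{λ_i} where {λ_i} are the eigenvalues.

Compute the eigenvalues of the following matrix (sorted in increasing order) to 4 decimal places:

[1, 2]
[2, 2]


Since M is real symmetric, both eigenvalues are real; they are the roots of det(λI − M) = λ² − (tr M) λ + det M.
tr M = 1 + 2 = 3.
det M = 1·2 − 2² = 2 − 4 = -2.
Characteristic polynomial: λ² − 3λ − 2 = 0.
Discriminant Δ = (tr M)² − 4·det M = 9 − (-8) = 17; √Δ = 4.123106.
λ = (tr M ± √Δ)/2 = (3 ± 4.123106)/2, giving (tr M − √Δ)/2 = -0.5616 and (tr M + √Δ)/2 = 3.5616.

Eigenvalues sorted in increasing order: [-0.5616, 3.5616].


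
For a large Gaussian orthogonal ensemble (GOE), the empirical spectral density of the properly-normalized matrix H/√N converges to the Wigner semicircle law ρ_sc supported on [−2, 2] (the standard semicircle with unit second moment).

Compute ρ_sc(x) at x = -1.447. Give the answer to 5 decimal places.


ρ_sc(x) = (1/(2π)) √(4 − x²). With x = -1.447:
  4 − x² = 4 − (-1.447)² = 4 − 2.093809 = 1.906191.
  √(4 − x²) = 1.380649.
  1/(2π) = 0.159155.
  ρ_sc(-1.447) = 0.159155 · 1.380649 = 0.219737.

Rounded to 5 decimal places: ρ_sc(-1.447) ≈ 0.21974.


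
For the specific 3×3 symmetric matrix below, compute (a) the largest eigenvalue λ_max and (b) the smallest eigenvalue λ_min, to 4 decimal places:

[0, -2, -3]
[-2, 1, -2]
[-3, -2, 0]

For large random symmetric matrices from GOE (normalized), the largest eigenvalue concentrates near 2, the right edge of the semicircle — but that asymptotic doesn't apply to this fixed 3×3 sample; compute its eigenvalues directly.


Since M is real symmetric, all three eigenvalues are real; they are the roots of det(λI − M) = λ³ − (tr M) λ² + s λ − det M, where s is the sum of the principal 2×2 minors.
tr M = 0 + 1 + 0 = 1.
s = (0·1 − (-2)²) + (0·0 − (-3)²) + (1·0 − (-2)²) = -4 + (-9) + (-4) = -17.
det M (expand along row 1) = 0·(-4) − (-2)·(-6) + (-3)·7 = -33.
Characteristic polynomial: λ³ − λ² − 17λ + 33 = 0.
Substitute λ = y + (tr M)/3 = y + 0.333333 to remove the quadratic term: y³ + p·y + q = 0 with p = s − (tr M)²/3 = -17.333333 and q = −2(tr M)³/27 + (tr M)·s/3 − det M = 27.259259.
Three real roots ⇒ use the trigonometric (Viète) form: r = 2√(−p/3) = 4.807402, φ = arccos(3q/(p·r)) = arccos(-0.981393) = 2.948381 rad.
y_k = r·cos(φ/3 − 2πk/3) for k = 0, 1, 2 gives y = 2.666667, 2.130768, -4.797435.
λ_k = y_k + 0.333333 gives λ = 3.0000, 2.4641, -4.4641 (check: the sum is 1.0000 = tr M).

Hence λ_max = 3.0000 and λ_min = -4.4641.


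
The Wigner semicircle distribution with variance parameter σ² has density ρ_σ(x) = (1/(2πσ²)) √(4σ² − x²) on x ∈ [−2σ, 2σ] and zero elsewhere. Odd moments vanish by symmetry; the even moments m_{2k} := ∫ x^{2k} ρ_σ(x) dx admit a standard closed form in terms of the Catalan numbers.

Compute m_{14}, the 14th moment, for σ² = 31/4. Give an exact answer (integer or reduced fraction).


By the scaled semicircle moment identity, m_{2k} = σ^{2k} · C_k with k = 7.
C_7 = (1/(k+1)) · C(2k, k) = (1/8) · C(14, 7) = (1/8) · 3432 = 429.
σ^{2k} = (σ²)^k = (31/4)^7 = 27512614111/16384.

Therefore m_{14} = σ^{14} · C_7 = (27512614111/16384) · 429 = 11802911453619/16384.


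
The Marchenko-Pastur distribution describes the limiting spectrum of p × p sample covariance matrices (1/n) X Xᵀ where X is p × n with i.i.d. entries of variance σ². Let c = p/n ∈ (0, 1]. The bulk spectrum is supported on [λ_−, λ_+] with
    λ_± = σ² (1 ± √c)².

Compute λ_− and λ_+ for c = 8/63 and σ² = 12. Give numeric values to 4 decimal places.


c = 8/63 = 0.126984; √c = 0.356348.
λ_− = σ² (1 − √c)² = 12 · (1 − 0.356348)² = 12 · (0.643652)² = 4.971450.
λ_+ = σ² (1 + √c)² = 12 · (1 + 0.356348)² = 12 · (1.356348)² = 22.076169.

Rounded to 4 decimal places: λ_− ≈ 4.9714, λ_+ ≈ 22.0762.


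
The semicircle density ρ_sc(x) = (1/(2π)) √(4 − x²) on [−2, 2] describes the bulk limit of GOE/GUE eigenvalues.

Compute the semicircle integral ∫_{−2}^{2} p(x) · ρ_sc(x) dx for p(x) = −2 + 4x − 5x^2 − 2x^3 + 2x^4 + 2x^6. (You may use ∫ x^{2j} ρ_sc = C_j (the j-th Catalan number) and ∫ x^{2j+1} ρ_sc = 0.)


Write p(x) = Σ a_i x^i, split into monomials and integrate each against ρ_sc separately.
Using ∫ x^{2j} ρ_sc = C_j = (1/(j+1)) C(2j, j) (Catalan numbers) and ∫ x^{2j+1} ρ_sc = 0 (odd monomials vanish by symmetry):
  i = 0 (even): a_0 · C_{0} = -2 · 1 = -2
  i = 1 (odd): ∫ x^1 ρ_sc = 0 (vanishes)
  i = 2 (even): a_2 · C_{1} = -5 · 1 = -5
  i = 3 (odd): ∫ x^3 ρ_sc = 0 (vanishes)
  i = 4 (even): a_4 · C_{2} = 2 · 2 = 4
  i = 6 (even): a_6 · C_{3} = 2 · 5 = 10

Summing the contributions: ∫_{−2}^{2} p(x) ρ_sc(x) dx = (-2) + (-5) + 4 + 10 = 7.


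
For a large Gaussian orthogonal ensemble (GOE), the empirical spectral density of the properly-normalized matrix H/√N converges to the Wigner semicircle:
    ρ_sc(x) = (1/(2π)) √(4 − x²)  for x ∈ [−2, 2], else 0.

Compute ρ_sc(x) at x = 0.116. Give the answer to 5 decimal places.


ρ_sc(x) = (1/(2π)) √(4 − x²). With x = 0.116:
  4 − x² = 4 − (0.116)² = 4 − 0.013456 = 3.986544.
  √(4 − x²) = 1.996633.
  1/(2π) = 0.159155.
  ρ_sc(0.116) = 0.159155 · 1.996633 = 0.317774.

Rounded to 5 decimal places: ρ_sc(0.116) ≈ 0.31777.


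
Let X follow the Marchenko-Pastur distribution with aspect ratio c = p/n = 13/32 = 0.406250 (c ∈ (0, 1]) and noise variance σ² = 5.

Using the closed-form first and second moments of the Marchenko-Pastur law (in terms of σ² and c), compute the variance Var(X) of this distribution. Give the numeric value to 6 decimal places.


Recall the MP moments m_1 = E[X] = σ² and m_2 = E[X²] = σ⁴ (1 + c).
m_1 = E[X] = σ² = 5, so m_1² = 25.
m_2 = E[X²] = σ⁴ (1 + c) = 25 · (1 + 0.406250) = 25 · 1.406250 = 35.156250.
(Note m_2 − m_1² simplifies to c · σ⁴ = 0.406250 · 25.)

Var(X) = m_2 − m_1² = 35.156250 − 25 = 10.156250.


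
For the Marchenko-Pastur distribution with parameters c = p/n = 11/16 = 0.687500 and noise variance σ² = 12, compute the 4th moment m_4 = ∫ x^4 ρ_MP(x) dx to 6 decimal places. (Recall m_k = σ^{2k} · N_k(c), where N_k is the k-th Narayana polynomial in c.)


E[X⁴] = σ⁸ (1 + 6c + 6c² + c³) (fourth MP moment). With σ² = 12 (so σ⁸ = 20736) and c = 11/16 = 0.687500: E[X⁴] = 20736 · (1 + 6·0.687500 + 6·(0.687500)² + (0.687500)³) = 20736 · 8.285889.

So E[X^4] = 171816.187500.


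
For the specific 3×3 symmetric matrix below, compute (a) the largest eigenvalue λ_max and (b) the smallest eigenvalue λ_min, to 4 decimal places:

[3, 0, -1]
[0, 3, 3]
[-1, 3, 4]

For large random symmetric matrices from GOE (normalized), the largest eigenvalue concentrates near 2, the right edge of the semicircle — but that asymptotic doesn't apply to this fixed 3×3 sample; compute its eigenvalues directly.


Since M is real symmetric, all three eigenvalues are real; they are the roots of det(λI − M) = λ³ − (tr M) λ² + s λ − det M, where s is the sum of the principal 2×2 minors.
tr M = 3 + 3 + 4 = 10.
s = (3·3 − 0²) + (3·4 − (-1)²) + (3·4 − 3²) = 9 + 11 + 3 = 23.
det M (expand along row 1) = 3·3 − 0·3 + (-1)·3 = 6.
Characteristic polynomial: λ³ − 10λ² + 23λ − 6 = 0.
Substitute λ = y + (tr M)/3 = y + 3.333333 to remove the quadratic term: y³ + p·y + q = 0 with p = s − (tr M)²/3 = -10.333333 and q = −2(tr M)³/27 + (tr M)·s/3 − det M = -3.407407.
Three real roots ⇒ use the trigonometric (Viète) form: r = 2√(−p/3) = 3.711843, φ = arccos(3q/(p·r)) = arccos(0.266511) = 1.301025 rad.
y_k = r·cos(φ/3 − 2πk/3) for k = 0, 1, 2 gives y = 3.368229, -0.333333, -3.034895.
λ_k = y_k + 3.333333 gives λ = 6.7016, 3.0000, 0.2984 (check: the sum is 10.0000 = tr M).

Hence λ_max = 6.7016 and λ_min = 0.2984.


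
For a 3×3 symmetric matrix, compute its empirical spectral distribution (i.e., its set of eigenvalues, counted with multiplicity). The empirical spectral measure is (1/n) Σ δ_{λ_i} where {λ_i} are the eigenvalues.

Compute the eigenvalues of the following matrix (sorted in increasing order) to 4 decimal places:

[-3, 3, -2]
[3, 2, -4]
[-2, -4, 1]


Since M is real symmetric, all three eigenvalues are real; they are the roots of det(λI − M) = λ³ − (tr M) λ² + s λ − det M, where s is the sum of the principal 2×2 minors.
tr M = -3 + 2 + 1 = 0.
s = ((-3)·2 − 3²) + ((-3)·1 − (-2)²) + (2·1 − (-4)²) = -15 + (-7) + (-14) = -36.
det M (expand along row 1) = (-3)·(-14) − 3·(-5) + (-2)·(-8) = 73.
Characteristic polynomial: λ³ − 36λ − 73 = 0.
Substitute λ = y + (tr M)/3 = y + 0.000000 to remove the quadratic term: y³ + p·y + q = 0 with p = s − (tr M)²/3 = -36.000000 and q = −2(tr M)³/27 + (tr M)·s/3 − det M = -73.000000.
Three real roots ⇒ use the trigonometric (Viète) form: r = 2√(−p/3) = 6.928203, φ = arccos(3q/(p·r)) = arccos(0.878054) = 0.499017 rad.
y_k = r·cos(φ/3 − 2πk/3) for k = 0, 1, 2 gives y = 6.832577, -2.422851, -4.409726.
λ_k = y_k + 0.000000 gives λ = 6.8326, -2.4229, -4.4097 (check: the sum is 0.0000 = tr M).

Eigenvalues sorted in increasing order: [-4.4097, -2.4229, 6.8326].


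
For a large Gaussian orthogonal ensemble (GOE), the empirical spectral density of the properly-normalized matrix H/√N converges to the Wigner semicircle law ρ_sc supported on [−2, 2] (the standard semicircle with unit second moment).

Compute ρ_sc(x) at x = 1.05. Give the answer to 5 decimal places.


ρ_sc(x) = (1/(2π)) √(4 − x²). With x = 1.05:
  4 − x² = 4 − (1.05)² = 4 − 1.102500 = 2.897500.
  √(4 − x²) = 1.702204.
  1/(2π) = 0.159155.
  ρ_sc(1.05) = 0.159155 · 1.702204 = 0.270914.

Rounded to 5 decimal places: ρ_sc(1.05) ≈ 0.27091.


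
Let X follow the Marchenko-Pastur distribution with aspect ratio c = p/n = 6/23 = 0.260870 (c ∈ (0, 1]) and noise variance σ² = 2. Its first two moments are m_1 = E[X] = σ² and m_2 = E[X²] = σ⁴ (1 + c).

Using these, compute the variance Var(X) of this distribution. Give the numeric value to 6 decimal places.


m_1 = E[X] = σ² = 2, so m_1² = 4.
m_2 = E[X²] = σ⁴ (1 + c) = 4 · (1 + 0.260870) = 4 · 1.260870 = 5.043478.
(Note m_2 − m_1² simplifies to c · σ⁴ = 0.260870 · 4.)

Var(X) = m_2 − m_1² = 5.043478 − 4 = 1.043478.


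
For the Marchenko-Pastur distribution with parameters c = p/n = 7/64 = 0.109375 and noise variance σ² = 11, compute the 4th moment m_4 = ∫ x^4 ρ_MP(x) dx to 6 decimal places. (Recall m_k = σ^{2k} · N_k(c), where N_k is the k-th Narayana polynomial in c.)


E[X⁴] = σ⁸ (1 + 6c + 6c² + c³) (fourth MP moment). With σ² = 11 (so σ⁸ = 14641) and c = 7/64 = 0.109375: E[X⁴] = 14641 · (1 + 6·0.109375 + 6·(0.109375)² + (0.109375)³) = 14641 · 1.729336.

So E[X^4] = 25319.205227.


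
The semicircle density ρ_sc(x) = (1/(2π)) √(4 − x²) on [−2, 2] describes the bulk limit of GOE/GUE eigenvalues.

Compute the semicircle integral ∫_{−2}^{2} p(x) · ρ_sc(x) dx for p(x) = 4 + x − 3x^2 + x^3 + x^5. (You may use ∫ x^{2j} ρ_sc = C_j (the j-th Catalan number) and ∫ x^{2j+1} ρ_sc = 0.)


Write p(x) = Σ a_i x^i, split into monomials and integrate each against ρ_sc separately.
Using ∫ x^{2j} ρ_sc = C_j = (1/(j+1)) C(2j, j) (Catalan numbers) and ∫ x^{2j+1} ρ_sc = 0 (odd monomials vanish by symmetry):
  i = 0 (even): a_0 · C_{0} = 4 · 1 = 4
  i = 1 (odd): ∫ x^1 ρ_sc = 0 (vanishes)
  i = 2 (even): a_2 · C_{1} = -3 · 1 = -3
  i = 3 (odd): ∫ x^3 ρ_sc = 0 (vanishes)
  i = 5 (odd): ∫ x^5 ρ_sc = 0 (vanishes)

Summing the contributions: ∫_{−2}^{2} p(x) ρ_sc(x) dx = 4 + (-3) = 1.


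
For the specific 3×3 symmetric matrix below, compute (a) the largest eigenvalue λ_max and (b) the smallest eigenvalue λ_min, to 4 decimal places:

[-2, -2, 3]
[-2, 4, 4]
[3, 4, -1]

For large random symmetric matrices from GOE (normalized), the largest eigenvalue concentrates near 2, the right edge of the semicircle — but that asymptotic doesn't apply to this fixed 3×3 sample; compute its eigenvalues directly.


Since M is real symmetric, all three eigenvalues are real; they are the roots of det(λI − M) = λ³ − (tr M) λ² + s λ − det M, where s is the sum of the principal 2×2 minors.
tr M = -2 + 4 + (-1) = 1.
s = ((-2)·4 − (-2)²) + ((-2)·(-1) − 3²) + (4·(-1) − 4²) = -12 + (-7) + (-20) = -39.
det M (expand along row 1) = (-2)·(-20) − (-2)·(-10) + 3·(-20) = -40.
Characteristic polynomial: λ³ − λ² − 39λ + 40 = 0.
Substitute λ = y + (tr M)/3 = y + 0.333333 to remove the quadratic term: y³ + p·y + q = 0 with p = s − (tr M)²/3 = -39.333333 and q = −2(tr M)³/27 + (tr M)·s/3 − det M = 26.925926.
Three real roots ⇒ use the trigonometric (Viète) form: r = 2√(−p/3) = 7.241854, φ = arccos(3q/(p·r)) = arccos(-0.283584) = 1.858326 rad.
y_k = r·cos(φ/3 − 2πk/3) for k = 0, 1, 2 gives y = 5.896336, 0.693019, -6.589356.
λ_k = y_k + 0.333333 gives λ = 6.2297, 1.0264, -6.2560 (check: the sum is 1.0000 = tr M).

Hence λ_max = 6.2297 and λ_min = -6.2560.


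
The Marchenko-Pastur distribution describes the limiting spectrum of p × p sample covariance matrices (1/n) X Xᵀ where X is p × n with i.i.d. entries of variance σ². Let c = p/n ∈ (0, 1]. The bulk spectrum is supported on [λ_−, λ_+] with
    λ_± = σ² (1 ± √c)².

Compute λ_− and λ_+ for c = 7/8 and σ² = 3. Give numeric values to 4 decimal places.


c = 7/8 = 0.875000; √c = 0.935414.
λ_− = σ² (1 − √c)² = 3 · (1 − 0.935414)² = 3 · (0.064586)² = 0.012514.
λ_+ = σ² (1 + √c)² = 3 · (1 + 0.935414)² = 3 · (1.935414)² = 11.237486.

Rounded to 4 decimal places: λ_− ≈ 0.0125, λ_+ ≈ 11.2375.


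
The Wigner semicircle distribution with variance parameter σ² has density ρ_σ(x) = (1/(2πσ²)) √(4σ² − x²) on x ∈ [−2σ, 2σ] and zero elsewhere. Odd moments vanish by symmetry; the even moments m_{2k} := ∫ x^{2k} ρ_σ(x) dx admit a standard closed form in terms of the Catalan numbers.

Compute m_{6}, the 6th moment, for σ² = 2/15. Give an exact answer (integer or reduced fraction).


By the scaled semicircle moment identity, m_{2k} = σ^{2k} · C_k with k = 3.
C_3 = (1/(k+1)) · C(2k, k) = (1/4) · C(6, 3) = (1/4) · 20 = 5.
σ^{2k} = (σ²)^k = (2/15)^3 = 8/3375.

Therefore m_{6} = σ^{6} · C_3 = (8/3375) · 5 = 8/675.


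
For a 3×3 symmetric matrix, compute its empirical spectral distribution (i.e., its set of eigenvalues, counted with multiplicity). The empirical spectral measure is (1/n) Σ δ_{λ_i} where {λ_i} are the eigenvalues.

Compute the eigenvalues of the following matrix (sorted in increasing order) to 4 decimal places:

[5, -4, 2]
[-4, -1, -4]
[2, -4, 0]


Since M is real symmetric, all three eigenvalues are real; they are the roots of det(λI − M) = λ³ − (tr M) λ² + s λ − det M, where s is the sum of the principal 2×2 minors.
tr M = 5 + (-1) + 0 = 4.
s = (5·(-1) − (-4)²) + (5·0 − 2²) + ((-1)·0 − (-4)²) = -21 + (-4) + (-16) = -41.
det M (expand along row 1) = 5·(-16) − (-4)·8 + 2·18 = -12.
Characteristic polynomial: λ³ − 4λ² − 41λ + 12 = 0.
Substitute λ = y + (tr M)/3 = y + 1.333333 to remove the quadratic term: y³ + p·y + q = 0 with p = s − (tr M)²/3 = -46.333333 and q = −2(tr M)³/27 + (tr M)·s/3 − det M = -47.407407.
Three real roots ⇒ use the trigonometric (Viète) form: r = 2√(−p/3) = 7.859884, φ = arccos(3q/(p·r)) = arccos(0.390533) = 1.169586 rad.
y_k = r·cos(φ/3 − 2πk/3) for k = 0, 1, 2 gives y = 7.270091, -1.048025, -6.222065.
λ_k = y_k + 1.333333 gives λ = 8.6034, 0.2853, -4.8887 (check: the sum is 4.0000 = tr M).

Eigenvalues sorted in increasing order: [-4.8887, 0.2853, 8.6034].


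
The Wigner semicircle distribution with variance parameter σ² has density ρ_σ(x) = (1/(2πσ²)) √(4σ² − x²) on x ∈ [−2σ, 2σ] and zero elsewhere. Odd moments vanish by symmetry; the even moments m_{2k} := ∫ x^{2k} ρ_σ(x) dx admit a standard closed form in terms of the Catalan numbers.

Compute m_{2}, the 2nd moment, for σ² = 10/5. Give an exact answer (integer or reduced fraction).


By the scaled semicircle moment identity, m_{2k} = σ^{2k} · C_k with k = 1.
C_1 = (1/(k+1)) · C(2k, k) = (1/2) · C(2, 1) = (1/2) · 2 = 1.
σ^{2k} = (σ²)^k = (10/5)^1 = 2.

Therefore m_{2} = σ^{2} · C_1 = 2 · 1 = 2.


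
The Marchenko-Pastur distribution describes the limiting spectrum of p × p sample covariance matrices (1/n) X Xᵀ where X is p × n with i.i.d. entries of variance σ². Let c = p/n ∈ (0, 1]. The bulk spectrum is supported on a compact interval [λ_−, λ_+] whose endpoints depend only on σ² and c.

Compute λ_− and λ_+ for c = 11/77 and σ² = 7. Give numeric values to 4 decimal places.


c = 11/77 = 0.142857; √c = 0.377964.
λ_− = σ² (1 − √c)² = 7 · (1 − 0.377964)² = 7 · (0.622036)² = 2.708497.
λ_+ = σ² (1 + √c)² = 7 · (1 + 0.377964)² = 7 · (1.377964)² = 13.291503.

Rounded to 4 decimal places: λ_− ≈ 2.7085, λ_+ ≈ 13.2915.


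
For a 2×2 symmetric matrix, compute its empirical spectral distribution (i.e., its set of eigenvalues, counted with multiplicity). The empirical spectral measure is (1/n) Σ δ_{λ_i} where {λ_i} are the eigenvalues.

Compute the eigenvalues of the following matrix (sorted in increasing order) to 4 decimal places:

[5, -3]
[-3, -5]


Since M is real symmetric, both eigenvalues are real; they are the roots of det(λI − M) = λ² − (tr M) λ + det M.
tr M = 5 + (-5) = 0.
det M = 5·(-5) − (-3)² = -25 − 9 = -34.
Characteristic polynomial: λ² − 34 = 0.
Discriminant Δ = (tr M)² − 4·det M = 0 − (-136) = 136; √Δ = 11.661904.
λ = (tr M ± √Δ)/2 = (0 ± 11.661904)/2, giving (tr M − √Δ)/2 = -5.8310 and (tr M + √Δ)/2 = 5.8310.

Eigenvalues sorted in increasing order: [-5.8310, 5.8310].


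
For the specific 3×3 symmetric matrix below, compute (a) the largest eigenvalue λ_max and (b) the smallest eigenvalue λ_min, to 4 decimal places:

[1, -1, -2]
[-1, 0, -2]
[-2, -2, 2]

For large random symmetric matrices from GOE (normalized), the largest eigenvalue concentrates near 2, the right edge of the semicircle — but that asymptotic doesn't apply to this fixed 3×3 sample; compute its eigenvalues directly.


Since M is real symmetric, all three eigenvalues are real; they are the roots of det(λI − M) = λ³ − (tr M) λ² + s λ − det M, where s is the sum of the principal 2×2 minors.
tr M = 1 + 0 + 2 = 3.
s = (1·0 − (-1)²) + (1·2 − (-2)²) + (0·2 − (-2)²) = -1 + (-2) + (-4) = -7.
det M (expand along row 1) = 1·(-4) − (-1)·(-6) + (-2)·2 = -14.
Characteristic polynomial: λ³ − 3λ² − 7λ + 14 = 0.
Substitute λ = y + (tr M)/3 = y + 1.000000 to remove the quadratic term: y³ + p·y + q = 0 with p = s − (tr M)²/3 = -10.000000 and q = −2(tr M)³/27 + (tr M)·s/3 − det M = 5.000000.
Three real roots ⇒ use the trigonometric (Viète) form: r = 2√(−p/3) = 3.651484, φ = arccos(3q/(p·r)) = arccos(-0.410792) = 1.994119 rad.
y_k = r·cos(φ/3 − 2πk/3) for k = 0, 1, 2 gives y = 2.874076, 0.513544, -3.387619.
λ_k = y_k + 1.000000 gives λ = 3.8741, 1.5135, -2.3876 (check: the sum is 3.0000 = tr M).

Hence λ_max = 3.8741 and λ_min = -2.3876.


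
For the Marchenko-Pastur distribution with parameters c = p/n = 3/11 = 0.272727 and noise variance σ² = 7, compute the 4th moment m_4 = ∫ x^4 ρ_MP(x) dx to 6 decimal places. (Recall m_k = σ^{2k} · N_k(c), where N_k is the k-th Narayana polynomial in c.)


E[X⁴] = σ⁸ (1 + 6c + 6c² + c³) (fourth MP moment). With σ² = 7 (so σ⁸ = 2401) and c = 3/11 = 0.272727: E[X⁴] = 2401 · (1 + 6·0.272727 + 6·(0.272727)² + (0.272727)³) = 2401 · 3.102930.

So E[X^4] = 7450.135237.


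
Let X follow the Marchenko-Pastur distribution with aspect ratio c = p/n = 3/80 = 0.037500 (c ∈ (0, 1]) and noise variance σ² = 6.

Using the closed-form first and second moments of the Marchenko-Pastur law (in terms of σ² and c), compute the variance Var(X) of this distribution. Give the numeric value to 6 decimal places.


Recall the MP moments m_1 = E[X] = σ² and m_2 = E[X²] = σ⁴ (1 + c).
m_1 = E[X] = σ² = 6, so m_1² = 36.
m_2 = E[X²] = σ⁴ (1 + c) = 36 · (1 + 0.037500) = 36 · 1.037500 = 37.350000.
(Note m_2 − m_1² simplifies to c · σ⁴ = 0.037500 · 36.)

Var(X) = m_2 − m_1² = 37.350000 − 36 = 1.350000.


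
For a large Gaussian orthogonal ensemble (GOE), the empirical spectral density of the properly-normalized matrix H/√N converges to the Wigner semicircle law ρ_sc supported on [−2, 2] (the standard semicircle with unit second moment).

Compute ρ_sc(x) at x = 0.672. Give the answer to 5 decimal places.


ρ_sc(x) = (1/(2π)) √(4 − x²). With x = 0.672:
  4 − x² = 4 − (0.672)² = 4 − 0.451584 = 3.548416.
  √(4 − x²) = 1.883724.
  1/(2π) = 0.159155.
  ρ_sc(0.672) = 0.159155 · 1.883724 = 0.299804.

Rounded to 5 decimal places: ρ_sc(0.672) ≈ 0.29980.


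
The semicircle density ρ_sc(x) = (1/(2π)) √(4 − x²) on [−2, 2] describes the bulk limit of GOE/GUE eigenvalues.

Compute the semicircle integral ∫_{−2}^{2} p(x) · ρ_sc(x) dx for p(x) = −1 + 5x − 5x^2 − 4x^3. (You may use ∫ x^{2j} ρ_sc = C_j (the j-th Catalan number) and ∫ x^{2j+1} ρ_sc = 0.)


Write p(x) = Σ a_i x^i, split into monomials and integrate each against ρ_sc separately.
Using ∫ x^{2j} ρ_sc = C_j = (1/(j+1)) C(2j, j) (Catalan numbers) and ∫ x^{2j+1} ρ_sc = 0 (odd monomials vanish by symmetry):
  i = 0 (even): a_0 · C_{0} = -1 · 1 = -1
  i = 1 (odd): ∫ x^1 ρ_sc = 0 (vanishes)
  i = 2 (even): a_2 · C_{1} = -5 · 1 = -5
  i = 3 (odd): ∫ x^3 ρ_sc = 0 (vanishes)

Summing the contributions: ∫_{−2}^{2} p(x) ρ_sc(x) dx = (-1) + (-5) = -6.


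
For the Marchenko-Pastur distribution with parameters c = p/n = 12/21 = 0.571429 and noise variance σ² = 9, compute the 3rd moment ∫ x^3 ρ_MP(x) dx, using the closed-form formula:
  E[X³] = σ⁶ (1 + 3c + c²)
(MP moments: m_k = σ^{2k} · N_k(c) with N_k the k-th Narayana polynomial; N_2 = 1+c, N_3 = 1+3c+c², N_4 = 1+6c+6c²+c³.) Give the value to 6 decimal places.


E[X³] = σ⁶ (1 + 3c + c²) (third MP moment). With σ² = 9 (so σ⁶ = 729) and c = 12/21 = 0.571429: E[X³] = 729 · (1 + 3·0.571429 + (0.571429)²) = 729 · 3.040816.

So E[X^3] = 2216.755102.


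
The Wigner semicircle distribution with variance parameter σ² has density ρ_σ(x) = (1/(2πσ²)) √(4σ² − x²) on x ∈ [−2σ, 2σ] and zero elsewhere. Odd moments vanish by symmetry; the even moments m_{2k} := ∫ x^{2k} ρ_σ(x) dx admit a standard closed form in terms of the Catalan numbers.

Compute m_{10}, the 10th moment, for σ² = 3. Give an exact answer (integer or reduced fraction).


By the scaled semicircle moment identity, m_{2k} = σ^{2k} · C_k with k = 5.
C_5 = (1/(k+1)) · C(2k, k) = (1/6) · C(10, 5) = (1/6) · 252 = 42.
σ^{2k} = (σ²)^k = (3)^5 = 243.

Therefore m_{10} = σ^{10} · C_5 = 243 · 42 = 10206.


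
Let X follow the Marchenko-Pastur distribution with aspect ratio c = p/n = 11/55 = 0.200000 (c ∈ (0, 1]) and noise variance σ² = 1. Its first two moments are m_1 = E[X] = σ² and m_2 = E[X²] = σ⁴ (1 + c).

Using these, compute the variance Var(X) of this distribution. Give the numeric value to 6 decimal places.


m_1 = E[X] = σ² = 1, so m_1² = 1.
m_2 = E[X²] = σ⁴ (1 + c) = 1 · (1 + 0.200000) = 1 · 1.200000 = 1.200000.
(Note m_2 − m_1² simplifies to c · σ⁴ = 0.200000 · 1.)

Var(X) = m_2 − m_1² = 1.200000 − 1 = 0.200000.


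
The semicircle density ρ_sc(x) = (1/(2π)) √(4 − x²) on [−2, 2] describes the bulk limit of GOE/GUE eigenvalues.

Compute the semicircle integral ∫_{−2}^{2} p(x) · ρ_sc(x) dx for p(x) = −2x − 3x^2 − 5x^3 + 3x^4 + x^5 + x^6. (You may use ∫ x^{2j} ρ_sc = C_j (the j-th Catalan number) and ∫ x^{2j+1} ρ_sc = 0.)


Write p(x) = Σ a_i x^i, split into monomials and integrate each against ρ_sc separately.
Using ∫ x^{2j} ρ_sc = C_j = (1/(j+1)) C(2j, j) (Catalan numbers) and ∫ x^{2j+1} ρ_sc = 0 (odd monomials vanish by symmetry):
  i = 1 (odd): ∫ x^1 ρ_sc = 0 (vanishes)
  i = 2 (even): a_2 · C_{1} = -3 · 1 = -3
  i = 3 (odd): ∫ x^3 ρ_sc = 0 (vanishes)
  i = 4 (even): a_4 · C_{2} = 3 · 2 = 6
  i = 5 (odd): ∫ x^5 ρ_sc = 0 (vanishes)
  i = 6 (even): a_6 · C_{3} = 1 · 5 = 5

Summing the contributions: ∫_{−2}^{2} p(x) ρ_sc(x) dx = (-3) + 6 + 5 = 8.


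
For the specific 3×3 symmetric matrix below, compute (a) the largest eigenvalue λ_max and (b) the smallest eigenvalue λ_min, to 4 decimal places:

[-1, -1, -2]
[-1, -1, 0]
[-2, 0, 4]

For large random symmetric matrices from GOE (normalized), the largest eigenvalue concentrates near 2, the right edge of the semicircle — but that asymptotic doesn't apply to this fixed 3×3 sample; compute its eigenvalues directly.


Since M is real symmetric, all three eigenvalues are real; they are the roots of det(λI − M) = λ³ − (tr M) λ² + s λ − det M, where s is the sum of the principal 2×2 minors.
tr M = -1 + (-1) + 4 = 2.
s = ((-1)·(-1) − (-1)²) + ((-1)·4 − (-2)²) + ((-1)·4 − 0²) = 0 + (-8) + (-4) = -12.
det M (expand along row 1) = (-1)·(-4) − (-1)·(-4) + (-2)·(-2) = 4.
Characteristic polynomial: λ³ − 2λ² − 12λ − 4 = 0.
Substitute λ = y + (tr M)/3 = y + 0.666667 to remove the quadratic term: y³ + p·y + q = 0 with p = s − (tr M)²/3 = -13.333333 and q = −2(tr M)³/27 + (tr M)·s/3 − det M = -12.592593.
Three real roots ⇒ use the trigonometric (Viète) form: r = 2√(−p/3) = 4.216370, φ = arccos(3q/(p·r)) = arccos(0.671984) = 0.833912 rad.
y_k = r·cos(φ/3 − 2πk/3) for k = 0, 1, 2 gives y = 4.054522, -1.025277, -3.029245.
λ_k = y_k + 0.666667 gives λ = 4.7212, -0.3586, -2.3626 (check: the sum is 2.0000 = tr M).

Hence λ_max = 4.7212 and λ_min = -2.3626.


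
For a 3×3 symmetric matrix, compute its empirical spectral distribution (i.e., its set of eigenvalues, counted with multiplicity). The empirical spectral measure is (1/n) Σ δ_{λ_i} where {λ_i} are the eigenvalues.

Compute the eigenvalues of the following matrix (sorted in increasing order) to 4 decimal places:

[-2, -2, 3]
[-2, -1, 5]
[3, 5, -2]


Since M is real symmetric, all three eigenvalues are real; they are the roots of det(λI − M) = λ³ − (tr M) λ² + s λ − det M, where s is the sum of the principal 2×2 minors.
tr M = -2 + (-1) + (-2) = -5.
s = ((-2)·(-1) − (-2)²) + ((-2)·(-2) − 3²) + ((-1)·(-2) − 5²) = -2 + (-5) + (-23) = -30.
det M (expand along row 1) = (-2)·(-23) − (-2)·(-11) + 3·(-7) = 3.
Characteristic polynomial: λ³ + 5λ² − 30λ − 3 = 0.
Substitute λ = y + (tr M)/3 = y − 1.666667 to remove the quadratic term: y³ + p·y + q = 0 with p = s − (tr M)²/3 = -38.333333 and q = −2(tr M)³/27 + (tr M)·s/3 − det M = 56.259259.
Three real roots ⇒ use the trigonometric (Viète) form: r = 2√(−p/3) = 7.149204, φ = arccos(3q/(p·r)) = arccos(-0.615859) = 2.234272 rad.
y_k = r·cos(φ/3 − 2πk/3) for k = 0, 1, 2 gives y = 5.256470, 1.568249, -6.824719.
λ_k = y_k − 1.666667 gives λ = 3.5898, -0.0984, -8.4914 (check: the sum is -5.0000 = tr M).

Eigenvalues sorted in increasing order: [-8.4914, -0.0984, 3.5898].


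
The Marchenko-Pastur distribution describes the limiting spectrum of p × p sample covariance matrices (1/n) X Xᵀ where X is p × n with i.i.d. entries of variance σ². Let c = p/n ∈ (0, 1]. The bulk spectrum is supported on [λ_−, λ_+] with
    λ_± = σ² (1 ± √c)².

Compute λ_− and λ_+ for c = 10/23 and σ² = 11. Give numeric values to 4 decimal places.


c = 10/23 = 0.434783; √c = 0.659380.
λ_− = σ² (1 − √c)² = 11 · (1 − 0.659380)² = 11 · (0.340620)² = 1.276238.
λ_+ = σ² (1 + √c)² = 11 · (1 + 0.659380)² = 11 · (1.659380)² = 30.288979.

Rounded to 4 decimal places: λ_− ≈ 1.2762, λ_+ ≈ 30.2890.


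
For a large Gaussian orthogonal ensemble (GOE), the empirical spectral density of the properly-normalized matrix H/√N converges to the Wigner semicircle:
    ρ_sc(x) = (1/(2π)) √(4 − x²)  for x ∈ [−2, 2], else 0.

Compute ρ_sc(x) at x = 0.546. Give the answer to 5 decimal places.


ρ_sc(x) = (1/(2π)) √(4 − x²). With x = 0.546:
  4 − x² = 4 − (0.546)² = 4 − 0.298116 = 3.701884.
  √(4 − x²) = 1.924028.
  1/(2π) = 0.159155.
  ρ_sc(0.546) = 0.159155 · 1.924028 = 0.306219.

Rounded to 5 decimal places: ρ_sc(0.546) ≈ 0.30622.


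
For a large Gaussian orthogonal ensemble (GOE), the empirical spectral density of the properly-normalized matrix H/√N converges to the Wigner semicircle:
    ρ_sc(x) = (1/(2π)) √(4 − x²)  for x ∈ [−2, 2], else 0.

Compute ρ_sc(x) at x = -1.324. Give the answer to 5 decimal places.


ρ_sc(x) = (1/(2π)) √(4 − x²). With x = -1.324:
  4 − x² = 4 − (-1.324)² = 4 − 1.752976 = 2.247024.
  √(4 − x²) = 1.499008.
  1/(2π) = 0.159155.
  ρ_sc(-1.324) = 0.159155 · 1.499008 = 0.238574.

Rounded to 5 decimal places: ρ_sc(-1.324) ≈ 0.23857.


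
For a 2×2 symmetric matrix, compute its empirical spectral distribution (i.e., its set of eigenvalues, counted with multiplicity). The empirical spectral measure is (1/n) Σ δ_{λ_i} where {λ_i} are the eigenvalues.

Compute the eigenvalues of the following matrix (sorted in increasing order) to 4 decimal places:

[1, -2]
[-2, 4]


Since M is real symmetric, both eigenvalues are real; they are the roots of det(λI − M) = λ² − (tr M) λ + det M.
tr M = 1 + 4 = 5.
det M = 1·4 − (-2)² = 4 − 4 = 0.
Characteristic polynomial: λ² − 5λ = 0.
Discriminant Δ = (tr M)² − 4·det M = 25 − 0 = 25; √Δ = 5.000000.
λ = (tr M ± √Δ)/2 = (5 ± 5.000000)/2, giving (tr M − √Δ)/2 = 0.0000 and (tr M + √Δ)/2 = 5.0000.

Eigenvalues sorted in increasing order: [0.0000, 5.0000].


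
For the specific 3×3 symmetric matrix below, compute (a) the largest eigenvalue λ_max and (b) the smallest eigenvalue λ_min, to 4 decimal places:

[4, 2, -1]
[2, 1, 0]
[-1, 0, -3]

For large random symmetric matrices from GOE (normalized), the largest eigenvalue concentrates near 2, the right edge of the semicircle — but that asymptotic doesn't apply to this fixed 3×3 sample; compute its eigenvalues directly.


Since M is real symmetric, all three eigenvalues are real; they are the roots of det(λI − M) = λ³ − (tr M) λ² + s λ − det M, where s is the sum of the principal 2×2 minors.
tr M = 4 + 1 + (-3) = 2.
s = (4·1 − 2²) + (4·(-3) − (-1)²) + (1·(-3) − 0²) = 0 + (-13) + (-3) = -16.
det M (expand along row 1) = 4·(-3) − 2·(-6) + (-1)·1 = -1.
Characteristic polynomial: λ³ − 2λ² − 16λ + 1 = 0.
Substitute λ = y + (tr M)/3 = y + 0.666667 to remove the quadratic term: y³ + p·y + q = 0 with p = s − (tr M)²/3 = -17.333333 and q = −2(tr M)³/27 + (tr M)·s/3 − det M = -10.259259.
Three real roots ⇒ use the trigonometric (Viète) form: r = 2√(−p/3) = 4.807402, φ = arccos(3q/(p·r)) = arccos(0.369356) = 1.192481 rad.
y_k = r·cos(φ/3 − 2πk/3) for k = 0, 1, 2 gives y = 4.432589, -0.604633, -3.827956.
λ_k = y_k + 0.666667 gives λ = 5.0993, 0.0620, -3.1613 (check: the sum is 2.0000 = tr M).

Hence λ_max = 5.0993 and λ_min = -3.1613.


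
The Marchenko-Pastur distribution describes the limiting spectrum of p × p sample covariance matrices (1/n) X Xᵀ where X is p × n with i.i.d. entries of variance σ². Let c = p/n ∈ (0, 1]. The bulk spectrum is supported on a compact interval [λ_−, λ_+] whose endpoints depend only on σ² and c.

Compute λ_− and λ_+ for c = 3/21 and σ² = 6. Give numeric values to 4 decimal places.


c = 3/21 = 0.142857; √c = 0.377964.
λ_− = σ² (1 − √c)² = 6 · (1 − 0.377964)² = 6 · (0.622036)² = 2.321569.
λ_+ = σ² (1 + √c)² = 6 · (1 + 0.377964)² = 6 · (1.377964)² = 11.392717.

Rounded to 4 decimal places: λ_− ≈ 2.3216, λ_+ ≈ 11.3927.


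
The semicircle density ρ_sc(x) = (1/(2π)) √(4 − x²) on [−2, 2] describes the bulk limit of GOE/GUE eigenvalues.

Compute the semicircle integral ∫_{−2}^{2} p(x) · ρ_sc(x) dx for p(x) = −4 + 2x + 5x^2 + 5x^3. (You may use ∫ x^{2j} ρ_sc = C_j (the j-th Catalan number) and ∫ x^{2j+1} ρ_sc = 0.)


Write p(x) = Σ a_i x^i, split into monomials and integrate each against ρ_sc separately.
Using ∫ x^{2j} ρ_sc = C_j = (1/(j+1)) C(2j, j) (Catalan numbers) and ∫ x^{2j+1} ρ_sc = 0 (odd monomials vanish by symmetry):
  i = 0 (even): a_0 · C_{0} = -4 · 1 = -4
  i = 1 (odd): ∫ x^1 ρ_sc = 0 (vanishes)
  i = 2 (even): a_2 · C_{1} = 5 · 1 = 5
  i = 3 (odd): ∫ x^3 ρ_sc = 0 (vanishes)

Summing the contributions: ∫_{−2}^{2} p(x) ρ_sc(x) dx = (-4) + 5 = 1.


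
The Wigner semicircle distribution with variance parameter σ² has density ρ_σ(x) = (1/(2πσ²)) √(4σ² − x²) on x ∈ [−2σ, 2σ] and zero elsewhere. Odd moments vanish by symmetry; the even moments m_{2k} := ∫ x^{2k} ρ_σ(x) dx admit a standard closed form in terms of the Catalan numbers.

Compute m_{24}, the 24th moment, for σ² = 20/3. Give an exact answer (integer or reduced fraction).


By the scaled semicircle moment identity, m_{2k} = σ^{2k} · C_k with k = 12.
C_12 = (1/(k+1)) · C(2k, k) = (1/13) · C(24, 12) = (1/13) · 2704156 = 208012.
σ^{2k} = (σ²)^k = (20/3)^12 = 4096000000000000/531441.

Therefore m_{24} = σ^{24} · C_12 = (4096000000000000/531441) · 208012 = 852017152000000000000/531441.


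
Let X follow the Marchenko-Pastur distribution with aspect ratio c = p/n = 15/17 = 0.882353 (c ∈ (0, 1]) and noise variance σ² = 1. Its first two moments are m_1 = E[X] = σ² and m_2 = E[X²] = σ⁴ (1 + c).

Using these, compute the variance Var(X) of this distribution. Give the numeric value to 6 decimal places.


m_1 = E[X] = σ² = 1, so m_1² = 1.
m_2 = E[X²] = σ⁴ (1 + c) = 1 · (1 + 0.882353) = 1 · 1.882353 = 1.882353.
(Note m_2 − m_1² simplifies to c · σ⁴ = 0.882353 · 1.)

Var(X) = m_2 − m_1² = 1.882353 − 1 = 0.882353.


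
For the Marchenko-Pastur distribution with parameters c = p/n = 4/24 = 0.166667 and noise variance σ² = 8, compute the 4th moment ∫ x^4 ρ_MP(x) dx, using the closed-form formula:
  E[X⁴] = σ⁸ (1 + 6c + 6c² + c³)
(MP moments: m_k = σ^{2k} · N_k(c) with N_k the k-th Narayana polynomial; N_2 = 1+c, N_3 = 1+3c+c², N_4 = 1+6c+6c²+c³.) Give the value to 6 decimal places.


E[X⁴] = σ⁸ (1 + 6c + 6c² + c³) (fourth MP moment). With σ² = 8 (so σ⁸ = 4096) and c = 4/24 = 0.166667: E[X⁴] = 4096 · (1 + 6·0.166667 + 6·(0.166667)² + (0.166667)³) = 4096 · 2.171296.

So E[X^4] = 8893.629630.
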